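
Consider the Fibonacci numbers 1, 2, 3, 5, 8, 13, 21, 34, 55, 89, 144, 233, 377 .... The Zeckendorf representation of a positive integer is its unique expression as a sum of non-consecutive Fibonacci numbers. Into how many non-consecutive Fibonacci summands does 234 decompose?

Greedily peel off the largest Fibonacci term at each step:
take 233 (≤ 234); 234 − 233 = 1
take 1 (≤ 1); 1 − 1 = 0
234 = 233 + 1, which has 2 terms.

2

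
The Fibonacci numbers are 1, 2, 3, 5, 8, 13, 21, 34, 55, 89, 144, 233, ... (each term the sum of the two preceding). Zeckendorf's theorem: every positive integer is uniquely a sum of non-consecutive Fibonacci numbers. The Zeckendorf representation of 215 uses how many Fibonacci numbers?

Greedy algorithm:
subtract 144 from 215: 71 remains
subtract 55 from 71: 16 remains
subtract 13 from 16: 3 remains
subtract 3 from 3: 0 remains
215 = 144 + 55 + 13 + 3, which has 4 terms.

4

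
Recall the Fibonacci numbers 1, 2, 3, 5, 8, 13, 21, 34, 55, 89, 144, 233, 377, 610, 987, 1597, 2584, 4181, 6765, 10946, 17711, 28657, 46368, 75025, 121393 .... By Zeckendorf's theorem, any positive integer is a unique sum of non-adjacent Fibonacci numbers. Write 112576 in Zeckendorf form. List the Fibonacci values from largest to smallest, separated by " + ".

75025 + 28657 + 6765 + 1597 + 377 + 144 + 8 + 3

Repeatedly subtract the largest Fibonacci number that fits:
112576: greatest Fibonacci not exceeding it is 75025, leaving 37551
37551: greatest Fibonacci not exceeding it is 28657, leaving 8894
8894: greatest Fibonacci not exceeding it is 6765, leaving 2129
2129: greatest Fibonacci not exceeding it is 1597, leaving 532
532: greatest Fibonacci not exceeding it is 377, leaving 155
155: greatest Fibonacci not exceeding it is 144, leaving 11
11: greatest Fibonacci not exceeding it is 8, leaving 3
3: greatest Fibonacci not exceeding it is 3, leaving 0
So 112576 = 75025 + 28657 + 6765 + 1597 + 377 + 144 + 8 + 3, with no two terms consecutive in the sequence.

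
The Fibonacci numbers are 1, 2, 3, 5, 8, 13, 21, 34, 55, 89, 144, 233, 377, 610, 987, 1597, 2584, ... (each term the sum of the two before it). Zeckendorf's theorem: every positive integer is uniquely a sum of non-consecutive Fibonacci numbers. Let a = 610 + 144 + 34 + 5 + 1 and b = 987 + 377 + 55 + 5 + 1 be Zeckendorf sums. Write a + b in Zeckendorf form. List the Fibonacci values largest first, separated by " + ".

1597 + 610 + 8 + 3 + 1

The two numbers are 794 and 1425, so their sum is 2219.
Greedily peel off the largest Fibonacci term at each step:
2219: greatest Fibonacci not exceeding it is 1597, leaving 622
622: greatest Fibonacci not exceeding it is 610, leaving 12
12: greatest Fibonacci not exceeding it is 8, leaving 4
4: greatest Fibonacci not exceeding it is 3, leaving 1
1: greatest Fibonacci not exceeding it is 1, leaving 0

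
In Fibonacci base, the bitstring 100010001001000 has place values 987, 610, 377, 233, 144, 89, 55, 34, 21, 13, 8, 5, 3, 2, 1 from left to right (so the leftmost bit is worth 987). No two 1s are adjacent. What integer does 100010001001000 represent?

Summing the place values of the 1 bits: 987 + 144 + 21 + 5 = 1157.

1157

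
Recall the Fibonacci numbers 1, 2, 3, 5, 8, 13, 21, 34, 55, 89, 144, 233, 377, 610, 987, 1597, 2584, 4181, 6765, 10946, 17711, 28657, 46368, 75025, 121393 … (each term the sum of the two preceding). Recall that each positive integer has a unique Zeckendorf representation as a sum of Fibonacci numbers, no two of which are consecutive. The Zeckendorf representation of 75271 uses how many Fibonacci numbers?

take 75025 (≤ 75271); 75271 − 75025 = 246
take 233 (≤ 246); 246 − 233 = 13
take 13 (≤ 13); 13 − 13 = 0
75271 = 75025 + 233 + 13, which has 3 terms.

3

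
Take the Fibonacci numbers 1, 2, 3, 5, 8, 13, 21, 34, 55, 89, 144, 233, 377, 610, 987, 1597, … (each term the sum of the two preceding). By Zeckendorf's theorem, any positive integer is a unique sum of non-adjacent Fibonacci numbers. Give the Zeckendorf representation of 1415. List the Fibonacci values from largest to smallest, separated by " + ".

take 987 (≤ 1415); 1415 − 987 = 428
take 377 (≤ 428); 428 − 377 = 51
take 34 (≤ 51); 51 − 34 = 17
take 13 (≤ 17); 17 − 13 = 4
take 3 (≤ 4); 4 − 3 = 1
take 1 (≤ 1); 1 − 1 = 0
So 1415 = 987 + 377 + 34 + 13 + 3 + 1, with no two terms consecutive in the sequence.

987 + 377 + 34 + 13 + 3 + 1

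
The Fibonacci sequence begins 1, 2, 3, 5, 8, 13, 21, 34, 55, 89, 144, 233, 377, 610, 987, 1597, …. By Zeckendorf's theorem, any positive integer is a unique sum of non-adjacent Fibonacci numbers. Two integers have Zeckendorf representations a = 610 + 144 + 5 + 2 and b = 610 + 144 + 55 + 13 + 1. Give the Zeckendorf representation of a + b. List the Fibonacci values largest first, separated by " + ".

The two numbers are 761 and 823, so their sum is 1584.
Greedy algorithm:
1584 − 987 = 597
597 − 377 = 220
220 − 144 = 76
76 − 55 = 21
21 − 21 = 0

987 + 377 + 144 + 55 + 21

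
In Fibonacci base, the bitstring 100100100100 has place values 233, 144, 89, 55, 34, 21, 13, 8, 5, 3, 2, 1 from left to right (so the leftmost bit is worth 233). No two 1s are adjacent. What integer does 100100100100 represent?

304

Summing the place values of the 1 bits: 233 + 55 + 13 + 3 = 304.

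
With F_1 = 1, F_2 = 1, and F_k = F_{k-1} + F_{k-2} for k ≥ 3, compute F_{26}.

121393

Iterating the recurrence up to F_{20} = 6765 and F_{19} = 4181:
F_{21} = F_{20} + F_{19} = 6765 + 4181 = 10946
F_{22} = F_{21} + F_{20} = 10946 + 6765 = 17711
F_{23} = F_{22} + F_{21} = 17711 + 10946 = 28657
F_{24} = F_{23} + F_{22} = 28657 + 17711 = 46368
F_{25} = F_{24} + F_{23} = 46368 + 28657 = 75025
F_{26} = F_{25} + F_{24} = 75025 + 46368 = 121393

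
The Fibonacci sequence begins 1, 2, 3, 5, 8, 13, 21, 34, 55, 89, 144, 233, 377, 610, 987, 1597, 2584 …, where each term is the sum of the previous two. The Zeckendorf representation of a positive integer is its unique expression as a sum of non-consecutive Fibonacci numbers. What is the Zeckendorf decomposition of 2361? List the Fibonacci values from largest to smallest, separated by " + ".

1597 + 610 + 144 + 8 + 2

take 1597 (≤ 2361); 2361 − 1597 = 764
take 610 (≤ 764); 764 − 610 = 154
take 144 (≤ 154); 154 − 144 = 10
take 8 (≤ 10); 10 − 8 = 2
take 2 (≤ 2); 2 − 2 = 0
So 2361 = 1597 + 610 + 144 + 8 + 2, with no two terms consecutive in the sequence.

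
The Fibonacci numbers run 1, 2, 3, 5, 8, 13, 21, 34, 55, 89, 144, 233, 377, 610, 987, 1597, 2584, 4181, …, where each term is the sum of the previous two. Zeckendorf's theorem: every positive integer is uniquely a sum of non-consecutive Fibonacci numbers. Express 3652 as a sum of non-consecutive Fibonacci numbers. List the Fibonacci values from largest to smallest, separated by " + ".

2584 + 987 + 55 + 21 + 5

Greedily peel off the largest Fibonacci term at each step:
take 2584 (≤ 3652); 3652 − 2584 = 1068
take 987 (≤ 1068); 1068 − 987 = 81
take 55 (≤ 81); 81 − 55 = 26
take 21 (≤ 26); 26 − 21 = 5
take 5 (≤ 5); 5 − 5 = 0
So 3652 = 2584 + 987 + 55 + 21 + 5, with no two terms consecutive in the sequence.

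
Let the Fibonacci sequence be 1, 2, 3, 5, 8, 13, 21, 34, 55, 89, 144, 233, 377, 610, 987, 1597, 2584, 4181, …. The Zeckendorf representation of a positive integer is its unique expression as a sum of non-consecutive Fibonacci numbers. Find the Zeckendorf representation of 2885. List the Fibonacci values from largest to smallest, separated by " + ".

2584 + 233 + 55 + 13

Greedy algorithm:
2584 ≤ 2885 < 4181, so take 2584; remainder 301
233 ≤ 301 < 377, so take 233; remainder 68
55 ≤ 68 < 89, so take 55; remainder 13
13 ≤ 13 < 21, so take 13; remainder 0
So 2885 = 2584 + 233 + 55 + 13, with no two terms consecutive in the sequence.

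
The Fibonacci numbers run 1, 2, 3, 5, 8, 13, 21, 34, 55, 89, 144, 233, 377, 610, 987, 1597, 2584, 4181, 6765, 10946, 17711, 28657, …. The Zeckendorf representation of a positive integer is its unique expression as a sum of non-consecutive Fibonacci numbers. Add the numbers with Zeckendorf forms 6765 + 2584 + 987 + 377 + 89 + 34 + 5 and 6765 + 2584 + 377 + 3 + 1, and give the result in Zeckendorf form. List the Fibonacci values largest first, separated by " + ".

The two numbers are 10841 and 9730, so their sum is 20571.
Greedily peel off the largest Fibonacci term at each step:
take 17711 (≤ 20571); 20571 − 17711 = 2860
take 2584 (≤ 2860); 2860 − 2584 = 276
take 233 (≤ 276); 276 − 233 = 43
take 34 (≤ 43); 43 − 34 = 9
take 8 (≤ 9); 9 − 8 = 1
take 1 (≤ 1); 1 − 1 = 0

17711 + 2584 + 233 + 34 + 8 + 1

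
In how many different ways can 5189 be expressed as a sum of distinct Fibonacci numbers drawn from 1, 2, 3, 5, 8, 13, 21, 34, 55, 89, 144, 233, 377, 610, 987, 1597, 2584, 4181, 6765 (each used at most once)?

Each representation comes from the Zeckendorf form by replacing some F_k with F_{k−1} + F_{k−2} where possible.
5189 = 4181+987+21 = 4181+987+13+8 = 4181+610+377+21 = 4181+987+13+5+3 = … (34 more), for 38 in all.

38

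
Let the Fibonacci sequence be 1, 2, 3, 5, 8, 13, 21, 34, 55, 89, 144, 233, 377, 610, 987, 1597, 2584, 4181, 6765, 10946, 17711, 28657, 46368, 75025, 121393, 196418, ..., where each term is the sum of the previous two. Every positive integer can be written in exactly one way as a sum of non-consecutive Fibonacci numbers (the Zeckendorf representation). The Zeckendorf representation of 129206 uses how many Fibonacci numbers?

subtract 121393 from 129206: 7813 remains
subtract 6765 from 7813: 1048 remains
subtract 987 from 1048: 61 remains
subtract 55 from 61: 6 remains
subtract 5 from 6: 1 remains
subtract 1 from 1: 0 remains
129206 = 121393 + 6765 + 987 + 55 + 5 + 1, which has 6 terms.

6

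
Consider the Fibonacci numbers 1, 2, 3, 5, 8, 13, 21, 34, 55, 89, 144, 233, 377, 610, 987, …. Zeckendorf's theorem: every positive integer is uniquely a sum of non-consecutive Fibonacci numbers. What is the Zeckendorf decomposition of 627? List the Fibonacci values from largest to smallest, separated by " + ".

Greedy algorithm:
627: greatest Fibonacci not exceeding it is 610, leaving 17
17: greatest Fibonacci not exceeding it is 13, leaving 4
4: greatest Fibonacci not exceeding it is 3, leaving 1
1: greatest Fibonacci not exceeding it is 1, leaving 0
So 627 = 610 + 13 + 3 + 1, with no two terms consecutive in the sequence.

610 + 13 + 3 + 1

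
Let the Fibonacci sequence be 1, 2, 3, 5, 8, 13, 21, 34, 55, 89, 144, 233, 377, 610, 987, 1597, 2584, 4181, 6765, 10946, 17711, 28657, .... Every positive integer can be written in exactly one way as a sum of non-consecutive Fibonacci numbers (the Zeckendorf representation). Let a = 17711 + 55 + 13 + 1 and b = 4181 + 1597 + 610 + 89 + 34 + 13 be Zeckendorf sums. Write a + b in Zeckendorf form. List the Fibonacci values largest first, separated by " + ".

17711 + 4181 + 1597 + 610 + 144 + 55 + 5 + 1

The two numbers are 17780 and 6524, so their sum is 24304.
largest Fibonacci ≤ 24304 is 17711; 24304 − 17711 = 6593
largest Fibonacci ≤ 6593 is 4181; 6593 − 4181 = 2412
largest Fibonacci ≤ 2412 is 1597; 2412 − 1597 = 815
largest Fibonacci ≤ 815 is 610; 815 − 610 = 205
largest Fibonacci ≤ 205 is 144; 205 − 144 = 61
largest Fibonacci ≤ 61 is 55; 61 − 55 = 6
largest Fibonacci ≤ 6 is 5; 6 − 5 = 1
largest Fibonacci ≤ 1 is 1; 1 − 1 = 0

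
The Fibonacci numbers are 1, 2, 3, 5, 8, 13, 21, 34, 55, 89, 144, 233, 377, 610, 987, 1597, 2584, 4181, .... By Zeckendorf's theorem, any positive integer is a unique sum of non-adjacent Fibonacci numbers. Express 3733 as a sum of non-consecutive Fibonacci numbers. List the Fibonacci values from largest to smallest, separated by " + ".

2584 + 987 + 144 + 13 + 5

largest Fibonacci ≤ 3733 is 2584; 3733 − 2584 = 1149
largest Fibonacci ≤ 1149 is 987; 1149 − 987 = 162
largest Fibonacci ≤ 162 is 144; 162 − 144 = 18
largest Fibonacci ≤ 18 is 13; 18 − 13 = 5
largest Fibonacci ≤ 5 is 5; 5 − 5 = 0
So 3733 = 2584 + 987 + 144 + 13 + 5, with no two terms consecutive in the sequence.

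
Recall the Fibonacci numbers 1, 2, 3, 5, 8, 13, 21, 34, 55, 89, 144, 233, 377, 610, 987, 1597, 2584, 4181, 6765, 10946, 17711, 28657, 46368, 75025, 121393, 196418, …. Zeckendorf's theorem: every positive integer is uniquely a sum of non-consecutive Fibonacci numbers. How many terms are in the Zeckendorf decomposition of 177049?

10

Greedy algorithm:
take 121393 (≤ 177049); 177049 − 121393 = 55656
take 46368 (≤ 55656); 55656 − 46368 = 9288
take 6765 (≤ 9288); 9288 − 6765 = 2523
take 1597 (≤ 2523); 2523 − 1597 = 926
take 610 (≤ 926); 926 − 610 = 316
take 233 (≤ 316); 316 − 233 = 83
take 55 (≤ 83); 83 − 55 = 28
take 21 (≤ 28); 28 − 21 = 7
take 5 (≤ 7); 7 − 5 = 2
take 2 (≤ 2); 2 − 2 = 0
177049 = 121393 + 46368 + 6765 + 1597 + 610 + 233 + 55 + 21 + 5 + 2, which has 10 terms.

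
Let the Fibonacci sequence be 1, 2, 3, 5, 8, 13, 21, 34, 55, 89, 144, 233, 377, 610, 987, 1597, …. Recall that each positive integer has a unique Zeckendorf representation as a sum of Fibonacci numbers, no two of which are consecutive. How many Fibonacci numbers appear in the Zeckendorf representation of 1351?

5

subtract 987 from 1351: 364 remains
subtract 233 from 364: 131 remains
subtract 89 from 131: 42 remains
subtract 34 from 42: 8 remains
subtract 8 from 8: 0 remains
1351 = 987 + 233 + 89 + 34 + 8, which has 5 terms.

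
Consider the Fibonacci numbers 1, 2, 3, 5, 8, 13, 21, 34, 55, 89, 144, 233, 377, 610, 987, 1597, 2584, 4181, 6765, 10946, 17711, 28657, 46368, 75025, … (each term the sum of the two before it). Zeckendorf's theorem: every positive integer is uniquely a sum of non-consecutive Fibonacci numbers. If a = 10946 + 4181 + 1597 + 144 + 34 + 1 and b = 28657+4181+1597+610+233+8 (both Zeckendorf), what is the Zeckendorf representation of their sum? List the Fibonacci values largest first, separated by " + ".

46368 + 4181 + 1597 + 34 + 8 + 1

The two numbers are 16903 and 35286, so their sum is 52189.
52189: greatest Fibonacci not exceeding it is 46368, leaving 5821
5821: greatest Fibonacci not exceeding it is 4181, leaving 1640
1640: greatest Fibonacci not exceeding it is 1597, leaving 43
43: greatest Fibonacci not exceeding it is 34, leaving 9
9: greatest Fibonacci not exceeding it is 8, leaving 1
1: greatest Fibonacci not exceeding it is 1, leaving 0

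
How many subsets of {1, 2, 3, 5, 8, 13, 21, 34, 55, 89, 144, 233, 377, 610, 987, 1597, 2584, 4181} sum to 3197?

24

Starting from the Zeckendorf form and repeatedly splitting a term F_k into F_{k−1} + F_{k−2} (when neither is already used) reaches every representation.
3197 = 2584+610+3 = 2584+610+2+1 = 2584+377+233+3 = 2584+377+233+2+1 = … (20 more), for 24 in all.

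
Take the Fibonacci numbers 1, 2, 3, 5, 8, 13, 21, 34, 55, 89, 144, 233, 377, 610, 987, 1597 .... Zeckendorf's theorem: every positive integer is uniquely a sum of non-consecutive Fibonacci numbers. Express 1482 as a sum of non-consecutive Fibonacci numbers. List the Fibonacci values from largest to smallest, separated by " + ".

subtract 987 from 1482: 495 remains
subtract 377 from 495: 118 remains
subtract 89 from 118: 29 remains
subtract 21 from 29: 8 remains
subtract 8 from 8: 0 remains
So 1482 = 987 + 377 + 89 + 21 + 8, with no two terms consecutive in the sequence.

987 + 377 + 89 + 21 + 8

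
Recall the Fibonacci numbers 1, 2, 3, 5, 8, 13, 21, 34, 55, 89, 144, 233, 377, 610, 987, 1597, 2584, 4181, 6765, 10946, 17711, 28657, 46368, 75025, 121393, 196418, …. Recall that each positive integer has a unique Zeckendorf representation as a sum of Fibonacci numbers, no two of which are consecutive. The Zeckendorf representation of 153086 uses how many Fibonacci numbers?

8

121393 ≤ 153086 < 196418, so take 121393; remainder 31693
28657 ≤ 31693 < 46368, so take 28657; remainder 3036
2584 ≤ 3036 < 4181, so take 2584; remainder 452
377 ≤ 452 < 610, so take 377; remainder 75
55 ≤ 75 < 89, so take 55; remainder 20
13 ≤ 20 < 21, so take 13; remainder 7
5 ≤ 7 < 8, so take 5; remainder 2
2 ≤ 2 < 3, so take 2; remainder 0
153086 = 121393 + 28657 + 2584 + 377 + 55 + 13 + 5 + 2, which has 8 terms.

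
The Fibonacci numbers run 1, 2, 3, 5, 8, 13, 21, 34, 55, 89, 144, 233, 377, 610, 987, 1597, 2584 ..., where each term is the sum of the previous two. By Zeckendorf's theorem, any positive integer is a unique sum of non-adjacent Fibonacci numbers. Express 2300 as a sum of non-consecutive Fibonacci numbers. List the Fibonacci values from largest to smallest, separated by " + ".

Repeatedly subtract the largest Fibonacci number that fits:
2300 − 1597 = 703
703 − 610 = 93
93 − 89 = 4
4 − 3 = 1
1 − 1 = 0
So 2300 = 1597 + 610 + 89 + 3 + 1, with no two terms consecutive in the sequence.

1597 + 610 + 89 + 3 + 1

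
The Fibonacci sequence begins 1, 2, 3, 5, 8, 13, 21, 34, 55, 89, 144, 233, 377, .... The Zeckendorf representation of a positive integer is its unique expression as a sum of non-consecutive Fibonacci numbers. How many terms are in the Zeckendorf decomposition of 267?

2

Greedily peel off the largest Fibonacci term at each step:
largest Fibonacci ≤ 267 is 233; 267 − 233 = 34
largest Fibonacci ≤ 34 is 34; 34 − 34 = 0
267 = 233 + 34, which has 2 terms.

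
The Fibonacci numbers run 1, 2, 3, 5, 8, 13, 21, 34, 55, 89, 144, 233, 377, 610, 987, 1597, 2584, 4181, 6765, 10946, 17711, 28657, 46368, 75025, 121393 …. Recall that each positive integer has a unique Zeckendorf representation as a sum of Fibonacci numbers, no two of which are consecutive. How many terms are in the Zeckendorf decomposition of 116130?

largest Fibonacci ≤ 116130 is 75025; 116130 − 75025 = 41105
largest Fibonacci ≤ 41105 is 28657; 41105 − 28657 = 12448
largest Fibonacci ≤ 12448 is 10946; 12448 − 10946 = 1502
largest Fibonacci ≤ 1502 is 987; 1502 − 987 = 515
largest Fibonacci ≤ 515 is 377; 515 − 377 = 138
largest Fibonacci ≤ 138 is 89; 138 − 89 = 49
largest Fibonacci ≤ 49 is 34; 49 − 34 = 15
largest Fibonacci ≤ 15 is 13; 15 − 13 = 2
largest Fibonacci ≤ 2 is 2; 2 − 2 = 0
116130 = 75025 + 28657 + 10946 + 987 + 377 + 89 + 34 + 13 + 2, which has 9 terms.

9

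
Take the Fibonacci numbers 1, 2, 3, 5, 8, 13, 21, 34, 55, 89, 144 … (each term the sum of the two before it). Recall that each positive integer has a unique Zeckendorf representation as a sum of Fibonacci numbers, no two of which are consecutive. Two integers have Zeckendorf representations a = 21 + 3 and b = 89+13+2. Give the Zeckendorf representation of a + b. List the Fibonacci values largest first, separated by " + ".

89 + 34 + 5

The two numbers are 24 and 104, so their sum is 128.
Repeatedly subtract the largest Fibonacci number that fits:
take 89 (≤ 128); 128 − 89 = 39
take 34 (≤ 39); 39 − 34 = 5
take 5 (≤ 5); 5 − 5 = 0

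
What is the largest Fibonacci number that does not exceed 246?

233 ≤ 246 < 377, so the largest Fibonacci number not exceeding 246 is 233.

233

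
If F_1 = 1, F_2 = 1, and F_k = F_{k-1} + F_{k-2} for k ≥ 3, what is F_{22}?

17711

Iterating the recurrence up to F_{15} = 610 and F_{14} = 377:
F_{16} = F_{15} + F_{14} = 610 + 377 = 987
F_{17} = F_{16} + F_{15} = 987 + 610 = 1597
F_{18} = F_{17} + F_{16} = 1597 + 987 = 2584
F_{19} = F_{18} + F_{17} = 2584 + 1597 = 4181
F_{20} = F_{19} + F_{18} = 4181 + 2584 = 6765
F_{21} = F_{20} + F_{19} = 6765 + 4181 = 10946
F_{22} = F_{21} + F_{20} = 10946 + 6765 = 17711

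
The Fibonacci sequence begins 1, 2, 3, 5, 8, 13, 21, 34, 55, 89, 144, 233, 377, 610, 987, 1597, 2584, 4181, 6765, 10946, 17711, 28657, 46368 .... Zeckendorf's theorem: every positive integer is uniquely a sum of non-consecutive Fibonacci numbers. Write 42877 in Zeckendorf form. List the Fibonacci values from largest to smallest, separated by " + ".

28657 + 10946 + 2584 + 610 + 55 + 21 + 3 + 1

Greedily peel off the largest Fibonacci term at each step:
42877: greatest Fibonacci not exceeding it is 28657, leaving 14220
14220: greatest Fibonacci not exceeding it is 10946, leaving 3274
3274: greatest Fibonacci not exceeding it is 2584, leaving 690
690: greatest Fibonacci not exceeding it is 610, leaving 80
80: greatest Fibonacci not exceeding it is 55, leaving 25
25: greatest Fibonacci not exceeding it is 21, leaving 4
4: greatest Fibonacci not exceeding it is 3, leaving 1
1: greatest Fibonacci not exceeding it is 1, leaving 0
So 42877 = 28657 + 10946 + 2584 + 610 + 55 + 21 + 3 + 1, with no two terms consecutive in the sequence.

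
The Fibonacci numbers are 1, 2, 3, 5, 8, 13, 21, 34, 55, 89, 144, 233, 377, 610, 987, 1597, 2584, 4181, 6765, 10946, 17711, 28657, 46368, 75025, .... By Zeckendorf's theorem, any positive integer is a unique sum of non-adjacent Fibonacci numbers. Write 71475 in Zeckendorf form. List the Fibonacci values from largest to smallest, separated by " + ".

46368 + 17711 + 6765 + 610 + 21

Greedily peel off the largest Fibonacci term at each step:
46368 ≤ 71475 < 75025, so take 46368; remainder 25107
17711 ≤ 25107 < 28657, so take 17711; remainder 7396
6765 ≤ 7396 < 10946, so take 6765; remainder 631
610 ≤ 631 < 987, so take 610; remainder 21
21 ≤ 21 < 34, so take 21; remainder 0
So 71475 = 46368 + 17711 + 6765 + 610 + 21, with no two terms consecutive in the sequence.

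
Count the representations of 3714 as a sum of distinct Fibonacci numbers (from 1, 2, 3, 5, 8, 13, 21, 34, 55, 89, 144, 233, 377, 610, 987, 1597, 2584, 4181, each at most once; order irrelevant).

Starting from the Zeckendorf form and repeatedly splitting a term F_k into F_{k−1} + F_{k−2} (when neither is already used) reaches every representation.
3714 = 2584+987+89+34+13+5+2 = 2584+610+377+89+34+13+5+2 = 2584+610+233+144+89+34+13+5+2 = 1597+987+610+377+89+34+13+5+2 = 1597+987+610+233+144+89+34+13+5+2 — 5 representations.

5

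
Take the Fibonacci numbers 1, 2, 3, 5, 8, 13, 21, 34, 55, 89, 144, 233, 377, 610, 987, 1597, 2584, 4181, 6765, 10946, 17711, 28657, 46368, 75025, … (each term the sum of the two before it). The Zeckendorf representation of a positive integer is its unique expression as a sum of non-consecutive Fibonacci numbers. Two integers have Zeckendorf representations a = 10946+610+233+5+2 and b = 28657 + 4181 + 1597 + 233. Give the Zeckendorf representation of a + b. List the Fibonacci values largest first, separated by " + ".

46368 + 89 + 5 + 2

The two numbers are 11796 and 34668, so their sum is 46464.
Greedily peel off the largest Fibonacci term at each step:
take 46368 (≤ 46464); 46464 − 46368 = 96
take 89 (≤ 96); 96 − 89 = 7
take 5 (≤ 7); 7 − 5 = 2
take 2 (≤ 2); 2 − 2 = 0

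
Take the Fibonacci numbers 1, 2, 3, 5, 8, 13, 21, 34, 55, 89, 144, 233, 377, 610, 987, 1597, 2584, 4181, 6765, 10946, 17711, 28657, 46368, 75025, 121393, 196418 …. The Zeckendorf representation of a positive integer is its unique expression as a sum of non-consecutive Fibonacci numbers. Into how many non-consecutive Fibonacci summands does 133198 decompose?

6

121393 ≤ 133198 < 196418, so take 121393; remainder 11805
10946 ≤ 11805 < 17711, so take 10946; remainder 859
610 ≤ 859 < 987, so take 610; remainder 249
233 ≤ 249 < 377, so take 233; remainder 16
13 ≤ 16 < 21, so take 13; remainder 3
3 ≤ 3 < 5, so take 3; remainder 0
133198 = 121393 + 10946 + 610 + 233 + 13 + 3, which has 6 terms.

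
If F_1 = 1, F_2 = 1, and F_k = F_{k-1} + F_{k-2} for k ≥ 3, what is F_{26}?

Iterating the recurrence up to F_{22} = 17711 and F_{21} = 10946:
F_{23} = F_{22} + F_{21} = 17711 + 10946 = 28657
F_{24} = F_{23} + F_{22} = 28657 + 17711 = 46368
F_{25} = F_{24} + F_{23} = 46368 + 28657 = 75025
F_{26} = F_{25} + F_{24} = 75025 + 46368 = 121393

121393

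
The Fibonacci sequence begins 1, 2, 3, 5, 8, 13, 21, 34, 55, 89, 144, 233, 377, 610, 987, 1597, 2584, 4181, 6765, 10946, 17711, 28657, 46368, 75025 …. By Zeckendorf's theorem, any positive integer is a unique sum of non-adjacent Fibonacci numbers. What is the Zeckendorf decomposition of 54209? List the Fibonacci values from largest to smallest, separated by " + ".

Repeatedly subtract the largest Fibonacci number that fits:
largest Fibonacci ≤ 54209 is 46368; 54209 − 46368 = 7841
largest Fibonacci ≤ 7841 is 6765; 7841 − 6765 = 1076
largest Fibonacci ≤ 1076 is 987; 1076 − 987 = 89
largest Fibonacci ≤ 89 is 89; 89 − 89 = 0
So 54209 = 46368 + 6765 + 987 + 89, with no two terms consecutive in the sequence.

46368 + 6765 + 987 + 89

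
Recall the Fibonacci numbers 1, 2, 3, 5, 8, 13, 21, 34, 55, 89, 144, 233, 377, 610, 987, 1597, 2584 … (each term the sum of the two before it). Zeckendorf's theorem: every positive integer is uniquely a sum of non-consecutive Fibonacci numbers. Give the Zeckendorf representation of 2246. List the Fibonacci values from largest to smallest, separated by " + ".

1597 ≤ 2246 < 2584, so take 1597; remainder 649
610 ≤ 649 < 987, so take 610; remainder 39
34 ≤ 39 < 55, so take 34; remainder 5
5 ≤ 5 < 8, so take 5; remainder 0
So 2246 = 1597 + 610 + 34 + 5, with no two terms consecutive in the sequence.

1597 + 610 + 34 + 5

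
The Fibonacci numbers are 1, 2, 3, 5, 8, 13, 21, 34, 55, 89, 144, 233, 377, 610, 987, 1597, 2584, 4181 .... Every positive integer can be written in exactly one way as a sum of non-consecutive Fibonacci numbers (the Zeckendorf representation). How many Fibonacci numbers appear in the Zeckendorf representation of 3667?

largest Fibonacci ≤ 3667 is 2584; 3667 − 2584 = 1083
largest Fibonacci ≤ 1083 is 987; 1083 − 987 = 96
largest Fibonacci ≤ 96 is 89; 96 − 89 = 7
largest Fibonacci ≤ 7 is 5; 7 − 5 = 2
largest Fibonacci ≤ 2 is 2; 2 − 2 = 0
3667 = 2584 + 987 + 89 + 5 + 2, which has 5 terms.

5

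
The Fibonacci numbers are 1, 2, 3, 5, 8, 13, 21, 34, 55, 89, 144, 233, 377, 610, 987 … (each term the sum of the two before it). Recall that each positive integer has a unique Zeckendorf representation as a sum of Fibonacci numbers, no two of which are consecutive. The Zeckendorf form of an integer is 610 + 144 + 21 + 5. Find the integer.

780

610 + 144 + 21 + 5 = 780.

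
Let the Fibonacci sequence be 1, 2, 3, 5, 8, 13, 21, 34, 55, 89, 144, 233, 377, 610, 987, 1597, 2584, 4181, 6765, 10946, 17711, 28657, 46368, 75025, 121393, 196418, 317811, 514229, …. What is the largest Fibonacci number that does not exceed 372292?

317811 ≤ 372292 < 514229, so the largest Fibonacci number not exceeding 372292 is 317811.

317811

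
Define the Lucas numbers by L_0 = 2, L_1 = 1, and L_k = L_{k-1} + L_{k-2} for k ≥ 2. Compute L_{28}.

Iterating the recurrence up to L_{24} = 103682 and L_{23} = 64079:
L_{25} = L_{24} + L_{23} = 103682 + 64079 = 167761
L_{26} = L_{25} + L_{24} = 167761 + 103682 = 271443
L_{27} = L_{26} + L_{25} = 271443 + 167761 = 439204
L_{28} = L_{27} + L_{26} = 439204 + 271443 = 710647

710647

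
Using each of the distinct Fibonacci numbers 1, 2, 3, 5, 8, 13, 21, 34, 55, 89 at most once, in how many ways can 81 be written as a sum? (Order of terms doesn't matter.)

6

Each representation comes from the Zeckendorf form by replacing some F_k with F_{k−1} + F_{k−2} where possible.
81 = 55+21+5 = 55+21+3+2 = 55+13+8+5 = … (3 more), for 6 in all.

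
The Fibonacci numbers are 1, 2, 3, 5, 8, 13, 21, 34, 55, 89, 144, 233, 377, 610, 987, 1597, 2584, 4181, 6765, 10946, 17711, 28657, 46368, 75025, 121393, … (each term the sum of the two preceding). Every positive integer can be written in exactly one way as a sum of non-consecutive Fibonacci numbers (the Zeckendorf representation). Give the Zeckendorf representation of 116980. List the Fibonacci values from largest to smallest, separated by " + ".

Repeatedly subtract the largest Fibonacci number that fits:
116980 − 75025 = 41955
41955 − 28657 = 13298
13298 − 10946 = 2352
2352 − 1597 = 755
755 − 610 = 145
145 − 144 = 1
1 − 1 = 0
So 116980 = 75025 + 28657 + 10946 + 1597 + 610 + 144 + 1, with no two terms consecutive in the sequence.

75025 + 28657 + 10946 + 1597 + 610 + 144 + 1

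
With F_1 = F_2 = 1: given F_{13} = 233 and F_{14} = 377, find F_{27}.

By F_{2k+1} = F_k² + F_{k+1}²: F_{27} = 233² + 377² = 54289 + 142129 = 196418.

196418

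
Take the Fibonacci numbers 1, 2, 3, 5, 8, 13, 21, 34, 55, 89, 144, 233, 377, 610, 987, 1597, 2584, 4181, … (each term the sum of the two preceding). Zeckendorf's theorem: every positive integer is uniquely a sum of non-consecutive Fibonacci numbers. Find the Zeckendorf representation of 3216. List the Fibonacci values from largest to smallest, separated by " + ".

2584 + 610 + 21 + 1

largest Fibonacci ≤ 3216 is 2584; 3216 − 2584 = 632
largest Fibonacci ≤ 632 is 610; 632 − 610 = 22
largest Fibonacci ≤ 22 is 21; 22 − 21 = 1
largest Fibonacci ≤ 1 is 1; 1 − 1 = 0
So 3216 = 2584 + 610 + 21 + 1, with no two terms consecutive in the sequence.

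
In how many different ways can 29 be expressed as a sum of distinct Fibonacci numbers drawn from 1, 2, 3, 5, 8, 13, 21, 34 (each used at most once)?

Each representation comes from the Zeckendorf form by replacing some F_k with F_{k−1} + F_{k−2} where possible.
29 = 21+8 = 21+5+3 = 21+5+2+1 = … (2 more), for 5 in all.

5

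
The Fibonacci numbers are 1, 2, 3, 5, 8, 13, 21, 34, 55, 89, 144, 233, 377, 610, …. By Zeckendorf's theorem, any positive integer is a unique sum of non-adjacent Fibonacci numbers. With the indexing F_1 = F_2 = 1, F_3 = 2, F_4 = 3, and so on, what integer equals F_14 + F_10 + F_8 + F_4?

F_14 + F_10 + F_8 + F_4 = 377 + 55 + 21 + 3 = 456.

456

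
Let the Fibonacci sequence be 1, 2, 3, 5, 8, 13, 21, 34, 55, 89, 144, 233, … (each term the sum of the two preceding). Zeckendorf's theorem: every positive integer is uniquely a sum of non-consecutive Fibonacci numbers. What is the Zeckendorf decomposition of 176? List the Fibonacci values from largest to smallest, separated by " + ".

176 − 144 = 32
32 − 21 = 11
11 − 8 = 3
3 − 3 = 0
So 176 = 144 + 21 + 8 + 3, with no two terms consecutive in the sequence.

144 + 21 + 8 + 3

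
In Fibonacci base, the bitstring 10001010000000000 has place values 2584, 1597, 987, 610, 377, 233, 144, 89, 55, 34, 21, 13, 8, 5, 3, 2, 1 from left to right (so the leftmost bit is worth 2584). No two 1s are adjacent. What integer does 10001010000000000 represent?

Summing the place values of the 1 bits: 2584 + 377 + 144 = 3105.

3105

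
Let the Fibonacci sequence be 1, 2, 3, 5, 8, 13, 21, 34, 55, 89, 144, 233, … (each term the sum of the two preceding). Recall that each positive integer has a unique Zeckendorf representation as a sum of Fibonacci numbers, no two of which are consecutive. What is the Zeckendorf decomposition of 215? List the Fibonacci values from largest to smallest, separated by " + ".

144 + 55 + 13 + 3

Greedy algorithm:
largest Fibonacci ≤ 215 is 144; 215 − 144 = 71
largest Fibonacci ≤ 71 is 55; 71 − 55 = 16
largest Fibonacci ≤ 16 is 13; 16 − 13 = 3
largest Fibonacci ≤ 3 is 3; 3 − 3 = 0
So 215 = 144 + 55 + 13 + 3, with no two terms consecutive in the sequence.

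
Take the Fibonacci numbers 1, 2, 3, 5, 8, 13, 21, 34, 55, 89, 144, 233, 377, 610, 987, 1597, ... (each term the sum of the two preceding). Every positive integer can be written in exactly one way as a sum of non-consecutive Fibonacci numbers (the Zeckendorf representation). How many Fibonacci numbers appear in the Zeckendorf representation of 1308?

987 ≤ 1308 < 1597, so take 987; remainder 321
233 ≤ 321 < 377, so take 233; remainder 88
55 ≤ 88 < 89, so take 55; remainder 33
21 ≤ 33 < 34, so take 21; remainder 12
8 ≤ 12 < 13, so take 8; remainder 4
3 ≤ 4 < 5, so take 3; remainder 1
1 ≤ 1 < 2, so take 1; remainder 0
1308 = 987 + 233 + 55 + 21 + 8 + 3 + 1, which has 7 terms.

7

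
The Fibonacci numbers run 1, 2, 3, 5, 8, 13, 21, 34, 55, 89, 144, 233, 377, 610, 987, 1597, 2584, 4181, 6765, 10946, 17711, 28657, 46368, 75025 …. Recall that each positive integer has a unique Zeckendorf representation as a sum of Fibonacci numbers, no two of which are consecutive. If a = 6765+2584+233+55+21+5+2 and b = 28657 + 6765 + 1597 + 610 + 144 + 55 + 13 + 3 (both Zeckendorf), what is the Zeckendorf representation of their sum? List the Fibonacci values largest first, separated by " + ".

The two numbers are 9665 and 37844, so their sum is 47509.
largest Fibonacci ≤ 47509 is 46368; 47509 − 46368 = 1141
largest Fibonacci ≤ 1141 is 987; 1141 − 987 = 154
largest Fibonacci ≤ 154 is 144; 154 − 144 = 10
largest Fibonacci ≤ 10 is 8; 10 − 8 = 2
largest Fibonacci ≤ 2 is 2; 2 − 2 = 0

46368 + 987 + 144 + 8 + 2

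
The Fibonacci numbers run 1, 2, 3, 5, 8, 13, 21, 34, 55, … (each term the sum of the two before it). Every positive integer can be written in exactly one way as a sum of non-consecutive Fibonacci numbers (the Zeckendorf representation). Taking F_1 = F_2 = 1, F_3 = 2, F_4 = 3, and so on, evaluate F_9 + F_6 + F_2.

43

F_9 + F_6 + F_2 = 34 + 8 + 1 = 43.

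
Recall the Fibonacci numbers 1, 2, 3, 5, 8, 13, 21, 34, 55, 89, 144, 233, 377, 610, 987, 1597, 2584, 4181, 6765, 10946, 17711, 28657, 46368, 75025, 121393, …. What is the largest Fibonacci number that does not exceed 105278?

75025

75025 ≤ 105278 < 121393, so the largest Fibonacci number not exceeding 105278 is 75025.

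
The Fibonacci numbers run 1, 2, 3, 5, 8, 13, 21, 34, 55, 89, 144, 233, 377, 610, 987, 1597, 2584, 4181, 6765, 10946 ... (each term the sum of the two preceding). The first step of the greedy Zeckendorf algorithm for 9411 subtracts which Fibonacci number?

6765 ≤ 9411 < 10946, so the largest Fibonacci number not exceeding 9411 is 6765.

6765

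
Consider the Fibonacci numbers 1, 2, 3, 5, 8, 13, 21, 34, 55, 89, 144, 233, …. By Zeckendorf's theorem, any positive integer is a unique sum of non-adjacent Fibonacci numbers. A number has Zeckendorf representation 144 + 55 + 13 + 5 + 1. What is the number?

218

144 + 55 + 13 + 5 + 1 = 218.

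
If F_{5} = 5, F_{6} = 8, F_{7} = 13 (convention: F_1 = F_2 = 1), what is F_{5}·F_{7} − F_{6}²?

1

5·13 − 8² = 65 − 64 = 1. (Cassini's identity: F_{k−1}F_{k+1} − F_k² = (−1)^k.)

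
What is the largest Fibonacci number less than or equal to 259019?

196418 ≤ 259019 < 317811, so the largest Fibonacci number not exceeding 259019 is 196418.

196418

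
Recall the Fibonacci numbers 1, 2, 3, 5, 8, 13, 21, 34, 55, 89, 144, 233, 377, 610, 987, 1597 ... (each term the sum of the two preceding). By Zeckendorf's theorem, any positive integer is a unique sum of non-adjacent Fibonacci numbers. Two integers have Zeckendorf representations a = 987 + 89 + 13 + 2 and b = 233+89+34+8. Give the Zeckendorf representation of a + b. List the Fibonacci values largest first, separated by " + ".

The two numbers are 1091 and 364, so their sum is 1455.
Repeatedly subtract the largest Fibonacci number that fits:
1455: greatest Fibonacci not exceeding it is 987, leaving 468
468: greatest Fibonacci not exceeding it is 377, leaving 91
91: greatest Fibonacci not exceeding it is 89, leaving 2
2: greatest Fibonacci not exceeding it is 2, leaving 0

987 + 377 + 89 + 2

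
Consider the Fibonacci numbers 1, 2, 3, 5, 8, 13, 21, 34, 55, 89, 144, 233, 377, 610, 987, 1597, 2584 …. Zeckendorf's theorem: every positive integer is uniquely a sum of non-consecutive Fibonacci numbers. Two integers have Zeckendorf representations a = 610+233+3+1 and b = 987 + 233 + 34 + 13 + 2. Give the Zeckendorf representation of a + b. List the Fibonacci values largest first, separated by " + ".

1597 + 377 + 89 + 34 + 13 + 5 + 1

The two numbers are 847 and 1269, so their sum is 2116.
subtract 1597 from 2116: 519 remains
subtract 377 from 519: 142 remains
subtract 89 from 142: 53 remains
subtract 34 from 53: 19 remains
subtract 13 from 19: 6 remains
subtract 5 from 6: 1 remains
subtract 1 from 1: 0 remains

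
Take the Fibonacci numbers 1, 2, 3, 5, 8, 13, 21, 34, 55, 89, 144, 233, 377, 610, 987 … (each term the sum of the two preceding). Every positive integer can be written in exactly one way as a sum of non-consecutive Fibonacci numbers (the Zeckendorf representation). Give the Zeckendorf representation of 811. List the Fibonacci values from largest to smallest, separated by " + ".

Greedily peel off the largest Fibonacci term at each step:
take 610 (≤ 811); 811 − 610 = 201
take 144 (≤ 201); 201 − 144 = 57
take 55 (≤ 57); 57 − 55 = 2
take 2 (≤ 2); 2 − 2 = 0
So 811 = 610 + 144 + 55 + 2, with no two terms consecutive in the sequence.

610 + 144 + 55 + 2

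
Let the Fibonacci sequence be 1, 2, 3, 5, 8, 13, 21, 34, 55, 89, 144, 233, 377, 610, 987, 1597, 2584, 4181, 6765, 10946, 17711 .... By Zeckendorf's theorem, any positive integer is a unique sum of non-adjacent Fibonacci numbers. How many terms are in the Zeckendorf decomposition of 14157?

Greedy algorithm:
take 10946 (≤ 14157); 14157 − 10946 = 3211
take 2584 (≤ 3211); 3211 − 2584 = 627
take 610 (≤ 627); 627 − 610 = 17
take 13 (≤ 17); 17 − 13 = 4
take 3 (≤ 4); 4 − 3 = 1
take 1 (≤ 1); 1 − 1 = 0
14157 = 10946 + 2584 + 610 + 13 + 3 + 1, which has 6 terms.

6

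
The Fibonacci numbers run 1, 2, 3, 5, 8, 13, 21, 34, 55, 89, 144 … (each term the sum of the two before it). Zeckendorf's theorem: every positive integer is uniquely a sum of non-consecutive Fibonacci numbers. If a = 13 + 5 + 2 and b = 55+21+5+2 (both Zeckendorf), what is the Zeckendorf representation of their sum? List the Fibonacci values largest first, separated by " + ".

The two numbers are 20 and 83, so their sum is 103.
103 − 89 = 14
14 − 13 = 1
1 − 1 = 0

89 + 13 + 1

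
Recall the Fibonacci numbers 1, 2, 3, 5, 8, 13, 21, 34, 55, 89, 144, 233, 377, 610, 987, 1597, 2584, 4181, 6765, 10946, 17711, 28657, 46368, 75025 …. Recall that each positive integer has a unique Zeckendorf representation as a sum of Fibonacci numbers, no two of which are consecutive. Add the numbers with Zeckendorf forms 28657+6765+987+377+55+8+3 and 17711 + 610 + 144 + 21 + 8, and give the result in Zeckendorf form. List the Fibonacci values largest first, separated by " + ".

The two numbers are 36852 and 18494, so their sum is 55346.
Repeatedly subtract the largest Fibonacci number that fits:
take 46368 (≤ 55346); 55346 − 46368 = 8978
take 6765 (≤ 8978); 8978 − 6765 = 2213
take 1597 (≤ 2213); 2213 − 1597 = 616
take 610 (≤ 616); 616 − 610 = 6
take 5 (≤ 6); 6 − 5 = 1
take 1 (≤ 1); 1 − 1 = 0

46368 + 6765 + 1597 + 610 + 5 + 1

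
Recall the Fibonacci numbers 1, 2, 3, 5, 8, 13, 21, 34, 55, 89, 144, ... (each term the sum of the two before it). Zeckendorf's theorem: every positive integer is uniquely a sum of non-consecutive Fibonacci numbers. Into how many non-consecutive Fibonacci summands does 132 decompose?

4

Repeatedly subtract the largest Fibonacci number that fits:
132: greatest Fibonacci not exceeding it is 89, leaving 43
43: greatest Fibonacci not exceeding it is 34, leaving 9
9: greatest Fibonacci not exceeding it is 8, leaving 1
1: greatest Fibonacci not exceeding it is 1, leaving 0
132 = 89 + 34 + 8 + 1, which has 4 terms.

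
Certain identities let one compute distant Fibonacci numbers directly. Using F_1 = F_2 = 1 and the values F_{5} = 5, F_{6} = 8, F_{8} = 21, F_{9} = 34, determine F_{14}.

377

By the addition formula F_{m+n} = F_m F_{n+1} + F_{m−1} F_n with m=9, n=5: F_{14} = 34·8 + 21·5 = 272 + 105 = 377.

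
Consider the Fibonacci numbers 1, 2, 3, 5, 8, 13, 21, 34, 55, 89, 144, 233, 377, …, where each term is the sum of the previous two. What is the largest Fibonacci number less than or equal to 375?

233

233 ≤ 375 < 377, so the largest Fibonacci number not exceeding 375 is 233.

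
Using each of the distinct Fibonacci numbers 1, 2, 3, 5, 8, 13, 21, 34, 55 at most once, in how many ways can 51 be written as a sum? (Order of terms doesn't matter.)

3

Starting from the Zeckendorf form and repeatedly splitting a term F_k into F_{k−1} + F_{k−2} (when neither is already used) reaches every representation.
51 = 34+13+3+1 = 34+8+5+3+1 = 21+13+8+5+3+1 — 3 representations.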